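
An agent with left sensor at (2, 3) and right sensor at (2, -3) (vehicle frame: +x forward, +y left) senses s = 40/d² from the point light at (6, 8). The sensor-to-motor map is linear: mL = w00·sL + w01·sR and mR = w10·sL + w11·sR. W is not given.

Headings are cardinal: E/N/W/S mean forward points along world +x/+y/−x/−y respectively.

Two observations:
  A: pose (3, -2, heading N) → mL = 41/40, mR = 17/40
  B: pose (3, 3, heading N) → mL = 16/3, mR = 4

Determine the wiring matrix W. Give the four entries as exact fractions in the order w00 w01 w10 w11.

obs A: pose=(3,-2,N) → sL=2/5, sR=5/8, mL=41/40, mR=17/40
obs B: pose=(3,3,N) → sL=8/9, sR=40/9, mL=16/3, mR=4
sensor matrix S = [[2/5, 5/8], [8/9, 40/9]]; det S = 11/9
solve [mL_A; mL_B] = S·[w00; w01] and [mR_A; mR_B] = S·[w10; w11]:
  w00 = 1, w01 = 1, w10 = -1/2, w11 = 1

1 1 -1/2 1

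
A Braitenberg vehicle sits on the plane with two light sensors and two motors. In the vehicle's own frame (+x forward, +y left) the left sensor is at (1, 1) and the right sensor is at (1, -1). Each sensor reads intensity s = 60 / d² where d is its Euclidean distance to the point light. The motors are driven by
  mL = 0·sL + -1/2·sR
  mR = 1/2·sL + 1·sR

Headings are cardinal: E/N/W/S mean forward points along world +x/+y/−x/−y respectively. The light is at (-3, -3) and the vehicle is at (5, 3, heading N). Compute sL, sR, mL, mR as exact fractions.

left sensor world pos  = (4, 4); dL² = 98
right sensor world pos = (6, 4); dR² = 130
sL = 60/98 = 30/49
sR = 60/130 = 6/13
mL = 0·sL + -1/2·sR = -3/13
mR = 1/2·sL + 1·sR = 489/637

30/49 6/13 -3/13 489/637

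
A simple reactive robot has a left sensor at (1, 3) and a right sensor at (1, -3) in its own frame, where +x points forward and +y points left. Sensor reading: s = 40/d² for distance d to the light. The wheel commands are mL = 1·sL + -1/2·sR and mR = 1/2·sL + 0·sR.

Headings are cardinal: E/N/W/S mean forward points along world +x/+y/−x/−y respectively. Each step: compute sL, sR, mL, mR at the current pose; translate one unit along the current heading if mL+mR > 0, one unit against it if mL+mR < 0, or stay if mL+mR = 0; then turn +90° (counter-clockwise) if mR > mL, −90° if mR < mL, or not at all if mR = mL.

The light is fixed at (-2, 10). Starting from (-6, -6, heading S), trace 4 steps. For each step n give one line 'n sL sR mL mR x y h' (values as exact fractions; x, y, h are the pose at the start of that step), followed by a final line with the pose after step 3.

0 4/29 20/169 386/4901 2/29 -6 -6 S
1 8/85 40/221 4/1105 4/85 -6 -7 W
2 5/41 10/97 280/3977 5/82 -7 -7 S
3 40/477 40/261 100/13833 20/477 -7 -8 W
final -8 -8 S

n=0: pose=(-6,-6,S); sL=4/29, sR=20/169; mL=386/4901, mR=2/29; mL+mR=724/4901 → advance +1; mR−mL=-48/4901 → turn -1·90°
n=1: pose=(-6,-7,W); sL=8/85, sR=40/221; mL=4/1105, mR=4/85; mL+mR=56/1105 → advance +1; mR−mL=48/1105 → turn +1·90°
n=2: pose=(-7,-7,S); sL=5/41, sR=10/97; mL=280/3977, mR=5/82; mL+mR=1045/7954 → advance +1; mR−mL=-75/7954 → turn -1·90°
n=3: pose=(-7,-8,W); sL=40/477, sR=40/261; mL=100/13833, mR=20/477; mL+mR=680/13833 → advance +1; mR−mL=160/4611 → turn +1·90°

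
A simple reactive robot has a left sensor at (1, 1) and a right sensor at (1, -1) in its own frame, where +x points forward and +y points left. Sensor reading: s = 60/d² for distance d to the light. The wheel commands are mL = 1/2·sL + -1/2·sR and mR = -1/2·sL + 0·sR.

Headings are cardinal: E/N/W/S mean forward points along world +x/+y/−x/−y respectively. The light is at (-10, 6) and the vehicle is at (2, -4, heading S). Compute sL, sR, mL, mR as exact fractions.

6/29 30/121 -72/3509 -3/29

left sensor world pos  = (3, -5); dL² = 290
right sensor world pos = (1, -5); dR² = 242
sL = 60/290 = 6/29
sR = 60/242 = 30/121
mL = 1/2·sL + -1/2·sR = -72/3509
mR = -1/2·sL + 0·sR = -3/29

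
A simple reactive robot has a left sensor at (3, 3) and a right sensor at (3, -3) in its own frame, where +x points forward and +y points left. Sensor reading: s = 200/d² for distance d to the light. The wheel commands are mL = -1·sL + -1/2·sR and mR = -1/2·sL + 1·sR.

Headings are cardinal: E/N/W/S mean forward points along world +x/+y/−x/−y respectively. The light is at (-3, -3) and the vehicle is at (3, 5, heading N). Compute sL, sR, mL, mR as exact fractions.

20/13 100/101 -2670/1313 290/1313

left sensor world pos  = (0, 8); dL² = 130
right sensor world pos = (6, 8); dR² = 202
sL = 200/130 = 20/13
sR = 200/202 = 100/101
mL = -1·sL + -1/2·sR = -2670/1313
mR = -1/2·sL + 1·sR = 290/1313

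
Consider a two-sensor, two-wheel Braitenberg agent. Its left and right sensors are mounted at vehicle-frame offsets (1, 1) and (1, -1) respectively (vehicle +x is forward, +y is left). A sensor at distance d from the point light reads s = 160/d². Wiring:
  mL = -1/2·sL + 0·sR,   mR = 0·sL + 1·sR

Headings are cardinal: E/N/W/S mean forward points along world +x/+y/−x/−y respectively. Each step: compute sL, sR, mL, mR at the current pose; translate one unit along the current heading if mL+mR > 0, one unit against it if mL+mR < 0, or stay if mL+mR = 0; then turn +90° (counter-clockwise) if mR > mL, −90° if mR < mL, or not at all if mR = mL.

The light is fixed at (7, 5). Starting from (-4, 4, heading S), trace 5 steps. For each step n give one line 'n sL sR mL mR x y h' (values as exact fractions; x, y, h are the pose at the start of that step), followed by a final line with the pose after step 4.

0 20/13 40/37 -10/13 40/37 -4 4 S
1 160/101 160/109 -80/101 160/109 -4 3 E
2 80/61 80/41 -40/61 80/41 -3 3 N
3 32/25 160/121 -16/25 160/121 -3 4 W
4 20/13 40/37 -10/13 40/37 -4 4 S
final -4 3 E

n=0: pose=(-4,4,S); sL=20/13, sR=40/37; mL=-10/13, mR=40/37; mL+mR=150/481 → advance +1; mR−mL=890/481 → turn +1·90°
n=1: pose=(-4,3,E); sL=160/101, sR=160/109; mL=-80/101, mR=160/109; mL+mR=7440/11009 → advance +1; mR−mL=24880/11009 → turn +1·90°
n=2: pose=(-3,3,N); sL=80/61, sR=80/41; mL=-40/61, mR=80/41; mL+mR=3240/2501 → advance +1; mR−mL=6520/2501 → turn +1·90°
n=3: pose=(-3,4,W); sL=32/25, sR=160/121; mL=-16/25, mR=160/121; mL+mR=2064/3025 → advance +1; mR−mL=5936/3025 → turn +1·90°
n=4: pose=(-4,4,S); sL=20/13, sR=40/37; mL=-10/13, mR=40/37; mL+mR=150/481 → advance +1; mR−mL=890/481 → turn +1·90°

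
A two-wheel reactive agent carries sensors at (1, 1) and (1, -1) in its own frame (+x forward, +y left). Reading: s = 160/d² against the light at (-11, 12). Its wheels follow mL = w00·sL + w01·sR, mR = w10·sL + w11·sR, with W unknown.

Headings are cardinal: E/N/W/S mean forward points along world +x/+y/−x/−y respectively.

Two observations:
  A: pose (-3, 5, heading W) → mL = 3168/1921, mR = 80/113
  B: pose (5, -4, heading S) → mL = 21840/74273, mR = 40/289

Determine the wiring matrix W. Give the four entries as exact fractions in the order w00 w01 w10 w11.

obs A: pose=(-3,5,W) → sL=160/113, sR=32/17, mL=3168/1921, mR=80/113
obs B: pose=(5,-4,S) → sL=80/289, sR=80/257, mL=21840/74273, mR=40/289
sensor matrix S = [[160/113, 32/17], [80/289, 80/257]]; det S = -11458560/142678433
solve [mL_A; mL_B] = S·[w00; w01] and [mR_A; mR_B] = S·[w10; w11]:
  w00 = 1/2, w01 = 1/2, w10 = 1/2, w11 = 0

1/2 1/2 1/2 0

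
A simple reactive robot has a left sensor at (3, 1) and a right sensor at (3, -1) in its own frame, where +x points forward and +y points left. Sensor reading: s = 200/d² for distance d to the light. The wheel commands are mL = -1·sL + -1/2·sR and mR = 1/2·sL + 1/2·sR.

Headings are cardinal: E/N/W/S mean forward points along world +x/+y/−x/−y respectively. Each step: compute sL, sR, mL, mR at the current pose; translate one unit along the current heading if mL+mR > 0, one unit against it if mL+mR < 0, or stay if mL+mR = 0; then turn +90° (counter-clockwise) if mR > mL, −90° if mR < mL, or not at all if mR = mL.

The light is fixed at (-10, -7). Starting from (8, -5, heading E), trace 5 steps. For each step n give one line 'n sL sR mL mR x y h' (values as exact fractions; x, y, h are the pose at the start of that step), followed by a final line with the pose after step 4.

0 4/9 100/221 -1334/1989 892/1989 8 -5 E
1 200/281 200/349 -97900/98069 63000/98069 7 -5 N
2 50/49 1 -149/98 99/98 7 -6 W
3 40/73 200/293 -19020/21389 13160/21389 8 -6 S
4 4/9 100/221 -1334/1989 892/1989 8 -5 E
final 7 -5 N

n=0: pose=(8,-5,E); sL=4/9, sR=100/221; mL=-1334/1989, mR=892/1989; mL+mR=-2/9 → advance -1; mR−mL=742/663 → turn +1·90°
n=1: pose=(7,-5,N); sL=200/281, sR=200/349; mL=-97900/98069, mR=63000/98069; mL+mR=-100/281 → advance -1; mR−mL=160900/98069 → turn +1·90°
n=2: pose=(7,-6,W); sL=50/49, sR=1; mL=-149/98, mR=99/98; mL+mR=-25/49 → advance -1; mR−mL=124/49 → turn +1·90°
n=3: pose=(8,-6,S); sL=40/73, sR=200/293; mL=-19020/21389, mR=13160/21389; mL+mR=-20/73 → advance -1; mR−mL=32180/21389 → turn +1·90°
n=4: pose=(8,-5,E); sL=4/9, sR=100/221; mL=-1334/1989, mR=892/1989; mL+mR=-2/9 → advance -1; mR−mL=742/663 → turn +1·90°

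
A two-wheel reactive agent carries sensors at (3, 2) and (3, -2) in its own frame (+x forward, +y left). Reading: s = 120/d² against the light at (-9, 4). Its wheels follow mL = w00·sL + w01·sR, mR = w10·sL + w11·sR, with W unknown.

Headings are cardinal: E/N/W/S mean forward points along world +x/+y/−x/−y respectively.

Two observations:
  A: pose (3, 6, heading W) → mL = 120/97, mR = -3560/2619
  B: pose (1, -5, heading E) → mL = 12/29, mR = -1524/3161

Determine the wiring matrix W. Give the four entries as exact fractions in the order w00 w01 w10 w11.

0 1 -1/2 -1/2

obs A: pose=(3,6,W) → sL=40/27, sR=120/97, mL=120/97, mR=-3560/2619
obs B: pose=(1,-5,E) → sL=60/109, sR=12/29, mL=12/29, mR=-1524/3161
sensor matrix S = [[40/27, 120/97], [60/109, 12/29]]; det S = -187520/2759553
solve [mL_A; mL_B] = S·[w00; w01] and [mR_A; mR_B] = S·[w10; w11]:
  w00 = 0, w01 = 1, w10 = -1/2, w11 = -1/2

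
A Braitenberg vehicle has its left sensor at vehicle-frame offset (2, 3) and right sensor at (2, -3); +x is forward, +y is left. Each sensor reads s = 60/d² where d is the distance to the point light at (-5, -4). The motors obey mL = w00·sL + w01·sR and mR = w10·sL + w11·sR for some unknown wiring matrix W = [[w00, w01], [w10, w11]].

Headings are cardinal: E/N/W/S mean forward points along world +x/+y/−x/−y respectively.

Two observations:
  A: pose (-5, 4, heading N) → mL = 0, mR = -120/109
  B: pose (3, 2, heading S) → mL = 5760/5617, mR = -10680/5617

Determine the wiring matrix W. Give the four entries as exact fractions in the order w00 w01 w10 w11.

-1 1 -1 -1

obs A: pose=(-5,4,N) → sL=60/109, sR=60/109, mL=0, mR=-120/109
obs B: pose=(3,2,S) → sL=60/137, sR=60/41, mL=5760/5617, mR=-10680/5617
sensor matrix S = [[60/109, 60/109], [60/137, 60/41]]; det S = 345600/612253
solve [mL_A; mL_B] = S·[w00; w01] and [mR_A; mR_B] = S·[w10; w11]:
  w00 = -1, w01 = 1, w10 = -1, w11 = -1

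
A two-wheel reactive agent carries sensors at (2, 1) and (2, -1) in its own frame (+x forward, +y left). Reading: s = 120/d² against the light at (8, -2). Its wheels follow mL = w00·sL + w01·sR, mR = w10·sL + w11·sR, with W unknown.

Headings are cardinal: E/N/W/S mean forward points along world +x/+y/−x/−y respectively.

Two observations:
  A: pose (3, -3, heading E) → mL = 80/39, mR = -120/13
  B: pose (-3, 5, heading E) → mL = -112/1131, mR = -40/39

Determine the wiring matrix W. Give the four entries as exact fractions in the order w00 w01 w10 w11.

obs A: pose=(3,-3,E) → sL=40/3, sR=120/13, mL=80/39, mR=-120/13
obs B: pose=(-3,5,E) → sL=24/29, sR=40/39, mL=-112/1131, mR=-40/39
sensor matrix S = [[40/3, 120/13], [24/29, 40/39]]; det S = 20480/3393
solve [mL_A; mL_B] = S·[w00; w01] and [mR_A; mR_B] = S·[w10; w11]:
  w00 = 1/2, w01 = -1/2, w10 = 0, w11 = -1

1/2 -1/2 0 -1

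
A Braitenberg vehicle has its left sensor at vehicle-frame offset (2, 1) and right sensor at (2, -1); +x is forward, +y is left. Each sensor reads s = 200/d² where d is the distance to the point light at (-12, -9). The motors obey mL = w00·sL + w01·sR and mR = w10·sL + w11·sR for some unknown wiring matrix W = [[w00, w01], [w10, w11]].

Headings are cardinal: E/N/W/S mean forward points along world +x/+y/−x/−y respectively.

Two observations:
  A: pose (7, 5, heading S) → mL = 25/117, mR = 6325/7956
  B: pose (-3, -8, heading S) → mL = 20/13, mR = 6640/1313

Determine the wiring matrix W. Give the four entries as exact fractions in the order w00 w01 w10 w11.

obs A: pose=(7,5,S) → sL=25/68, sR=50/117, mL=25/117, mR=6325/7956
obs B: pose=(-3,-8,S) → sL=200/101, sR=40/13, mL=20/13, mR=6640/1313
sensor matrix S = [[25/68, 50/117], [200/101, 40/13]]; det S = 57250/200889
solve [mL_A; mL_B] = S·[w00; w01] and [mR_A; mR_B] = S·[w10; w11]:
  w00 = 0, w01 = 1/2, w10 = 1, w11 = 1

0 1/2 1 1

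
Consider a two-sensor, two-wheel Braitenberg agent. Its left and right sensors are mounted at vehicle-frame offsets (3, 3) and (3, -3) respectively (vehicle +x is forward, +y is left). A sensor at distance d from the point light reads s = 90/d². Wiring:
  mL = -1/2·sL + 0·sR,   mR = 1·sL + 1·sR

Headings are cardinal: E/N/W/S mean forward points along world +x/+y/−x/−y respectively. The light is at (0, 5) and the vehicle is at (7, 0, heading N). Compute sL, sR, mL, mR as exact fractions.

left sensor world pos  = (4, 3); dL² = 20
right sensor world pos = (10, 3); dR² = 104
sL = 90/20 = 9/2
sR = 90/104 = 45/52
mL = -1/2·sL + 0·sR = -9/4
mR = 1·sL + 1·sR = 279/52

9/2 45/52 -9/4 279/52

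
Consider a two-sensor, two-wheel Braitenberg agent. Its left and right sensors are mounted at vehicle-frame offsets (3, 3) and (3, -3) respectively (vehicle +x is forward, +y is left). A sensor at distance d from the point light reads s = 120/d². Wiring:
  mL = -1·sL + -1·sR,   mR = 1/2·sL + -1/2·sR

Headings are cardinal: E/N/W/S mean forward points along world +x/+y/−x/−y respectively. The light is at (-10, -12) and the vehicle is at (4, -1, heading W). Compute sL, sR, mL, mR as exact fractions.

left sensor world pos  = (1, -4); dL² = 185
right sensor world pos = (1, 2); dR² = 317
sL = 120/185 = 24/37
sR = 120/317 = 120/317
mL = -1·sL + -1·sR = -12048/11729
mR = 1/2·sL + -1/2·sR = 1584/11729

24/37 120/317 -12048/11729 1584/11729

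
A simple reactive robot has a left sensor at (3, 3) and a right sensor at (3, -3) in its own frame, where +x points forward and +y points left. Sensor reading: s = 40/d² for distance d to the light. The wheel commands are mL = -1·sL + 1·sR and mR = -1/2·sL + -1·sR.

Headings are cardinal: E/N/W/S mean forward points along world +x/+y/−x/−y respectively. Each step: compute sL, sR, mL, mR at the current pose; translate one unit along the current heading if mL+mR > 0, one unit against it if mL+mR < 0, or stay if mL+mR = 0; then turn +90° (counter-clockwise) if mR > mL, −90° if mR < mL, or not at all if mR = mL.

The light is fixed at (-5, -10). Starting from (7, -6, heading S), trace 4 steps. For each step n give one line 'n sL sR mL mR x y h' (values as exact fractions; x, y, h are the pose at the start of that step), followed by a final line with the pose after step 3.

n=0: pose=(7,-6,S); sL=20/113, sR=20/41; mL=1440/4633, mR=-2670/4633; mL+mR=-30/113 → advance -1; mR−mL=-4110/4633 → turn -1·90°
n=1: pose=(7,-5,W); sL=8/17, sR=8/29; mL=-96/493, mR=-252/493; mL+mR=-12/17 → advance -1; mR−mL=-156/493 → turn -1·90°
n=2: pose=(8,-5,N); sL=10/41, sR=1/8; mL=-39/328, mR=-81/328; mL+mR=-15/41 → advance -1; mR−mL=-21/164 → turn -1·90°
n=3: pose=(8,-6,E); sL=8/61, sR=40/257; mL=384/15677, mR=-3468/15677; mL+mR=-12/61 → advance -1; mR−mL=-3852/15677 → turn -1·90°

0 20/113 20/41 1440/4633 -2670/4633 7 -6 S
1 8/17 8/29 -96/493 -252/493 7 -5 W
2 10/41 1/8 -39/328 -81/328 8 -5 N
3 8/61 40/257 384/15677 -3468/15677 8 -6 E
final 7 -6 S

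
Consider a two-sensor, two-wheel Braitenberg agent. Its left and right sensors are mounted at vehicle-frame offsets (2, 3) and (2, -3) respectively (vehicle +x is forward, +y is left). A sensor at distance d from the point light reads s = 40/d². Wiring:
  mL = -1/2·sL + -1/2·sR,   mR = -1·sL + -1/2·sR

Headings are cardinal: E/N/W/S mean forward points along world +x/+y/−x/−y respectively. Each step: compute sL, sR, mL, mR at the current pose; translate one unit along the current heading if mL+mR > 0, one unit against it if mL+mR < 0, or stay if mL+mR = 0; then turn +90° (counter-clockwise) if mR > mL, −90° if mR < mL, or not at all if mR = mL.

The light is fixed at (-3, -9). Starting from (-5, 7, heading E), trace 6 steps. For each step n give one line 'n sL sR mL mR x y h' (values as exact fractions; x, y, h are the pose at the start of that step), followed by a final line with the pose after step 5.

0 40/361 40/169 -10600/61009 -13980/61009 -5 7 E
1 10/49 5/29 -535/2842 -825/2842 -6 7 S
2 40/221 8/85 -152/1105 -252/1105 -6 8 W
3 20/193 20/181 -3740/34933 -5550/34933 -5 8 N
4 40/361 40/169 -10600/61009 -13980/61009 -5 7 E
5 10/49 5/29 -535/2842 -825/2842 -6 7 S
final -6 8 W

n=0: pose=(-5,7,E); sL=40/361, sR=40/169; mL=-10600/61009, mR=-13980/61009; mL+mR=-24580/61009 → advance -1; mR−mL=-20/361 → turn -1·90°
n=1: pose=(-6,7,S); sL=10/49, sR=5/29; mL=-535/2842, mR=-825/2842; mL+mR=-680/1421 → advance -1; mR−mL=-5/49 → turn -1·90°
n=2: pose=(-6,8,W); sL=40/221, sR=8/85; mL=-152/1105, mR=-252/1105; mL+mR=-404/1105 → advance -1; mR−mL=-20/221 → turn -1·90°
n=3: pose=(-5,8,N); sL=20/193, sR=20/181; mL=-3740/34933, mR=-5550/34933; mL+mR=-9290/34933 → advance -1; mR−mL=-10/193 → turn -1·90°
n=4: pose=(-5,7,E); sL=40/361, sR=40/169; mL=-10600/61009, mR=-13980/61009; mL+mR=-24580/61009 → advance -1; mR−mL=-20/361 → turn -1·90°
n=5: pose=(-6,7,S); sL=10/49, sR=5/29; mL=-535/2842, mR=-825/2842; mL+mR=-680/1421 → advance -1; mR−mL=-5/49 → turn -1·90°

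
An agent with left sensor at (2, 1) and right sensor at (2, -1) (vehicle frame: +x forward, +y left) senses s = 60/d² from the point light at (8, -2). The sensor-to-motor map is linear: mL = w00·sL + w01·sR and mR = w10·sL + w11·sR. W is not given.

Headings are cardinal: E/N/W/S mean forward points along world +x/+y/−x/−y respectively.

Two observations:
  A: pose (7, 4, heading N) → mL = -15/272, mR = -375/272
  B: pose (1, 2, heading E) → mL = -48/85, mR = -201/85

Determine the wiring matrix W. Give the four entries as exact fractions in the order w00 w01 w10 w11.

1 -1 -1/2 -1

obs A: pose=(7,4,N) → sL=15/17, sR=15/16, mL=-15/272, mR=-375/272
obs B: pose=(1,2,E) → sL=6/5, sR=30/17, mL=-48/85, mR=-201/85
sensor matrix S = [[15/17, 15/16], [6/5, 30/17]]; det S = 999/2312
solve [mL_A; mL_B] = S·[w00; w01] and [mR_A; mR_B] = S·[w10; w11]:
  w00 = 1, w01 = -1, w10 = -1/2, w11 = -1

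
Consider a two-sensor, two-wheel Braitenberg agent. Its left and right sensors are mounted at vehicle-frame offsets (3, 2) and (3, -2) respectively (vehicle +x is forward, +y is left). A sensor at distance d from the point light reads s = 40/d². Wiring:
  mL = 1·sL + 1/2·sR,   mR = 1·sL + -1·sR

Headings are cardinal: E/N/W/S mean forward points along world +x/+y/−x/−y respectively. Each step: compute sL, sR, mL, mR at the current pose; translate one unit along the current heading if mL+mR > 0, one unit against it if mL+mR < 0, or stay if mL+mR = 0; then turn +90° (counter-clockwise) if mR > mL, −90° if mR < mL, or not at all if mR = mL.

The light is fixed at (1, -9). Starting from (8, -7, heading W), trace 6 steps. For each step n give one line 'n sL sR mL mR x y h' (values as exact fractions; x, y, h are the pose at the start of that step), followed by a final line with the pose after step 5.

n=0: pose=(8,-7,W); sL=5/2, sR=5/4; mL=25/8, mR=5/4; mL+mR=35/8 → advance +1; mR−mL=-15/8 → turn -1·90°
n=1: pose=(7,-7,N); sL=40/41, sR=40/89; mL=4380/3649, mR=1920/3649; mL+mR=6300/3649 → advance +1; mR−mL=-60/89 → turn -1·90°
n=2: pose=(7,-6,E); sL=20/53, sR=20/41; mL=1350/2173, mR=-240/2173; mL+mR=1110/2173 → advance +1; mR−mL=-30/41 → turn -1·90°
n=3: pose=(8,-6,S); sL=40/81, sR=8/5; mL=524/405, mR=-448/405; mL+mR=76/405 → advance +1; mR−mL=-12/5 → turn -1·90°
n=4: pose=(8,-7,W); sL=5/2, sR=5/4; mL=25/8, mR=5/4; mL+mR=35/8 → advance +1; mR−mL=-15/8 → turn -1·90°
n=5: pose=(7,-7,N); sL=40/41, sR=40/89; mL=4380/3649, mR=1920/3649; mL+mR=6300/3649 → advance +1; mR−mL=-60/89 → turn -1·90°

0 5/2 5/4 25/8 5/4 8 -7 W
1 40/41 40/89 4380/3649 1920/3649 7 -7 N
2 20/53 20/41 1350/2173 -240/2173 7 -6 E
3 40/81 8/5 524/405 -448/405 8 -6 S
4 5/2 5/4 25/8 5/4 8 -7 W
5 40/41 40/89 4380/3649 1920/3649 7 -7 N
final 7 -6 E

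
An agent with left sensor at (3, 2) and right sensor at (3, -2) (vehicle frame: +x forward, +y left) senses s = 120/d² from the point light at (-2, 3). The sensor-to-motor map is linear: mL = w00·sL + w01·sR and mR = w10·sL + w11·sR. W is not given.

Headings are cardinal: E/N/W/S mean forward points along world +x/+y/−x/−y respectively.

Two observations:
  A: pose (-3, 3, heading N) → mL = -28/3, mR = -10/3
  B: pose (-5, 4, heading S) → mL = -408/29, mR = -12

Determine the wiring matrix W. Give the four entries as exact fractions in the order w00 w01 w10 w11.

-1/2 -1/2 -1/2 0

obs A: pose=(-3,3,N) → sL=20/3, sR=12, mL=-28/3, mR=-10/3
obs B: pose=(-5,4,S) → sL=24, sR=120/29, mL=-408/29, mR=-12
sensor matrix S = [[20/3, 12], [24, 120/29]]; det S = -7552/29
solve [mL_A; mL_B] = S·[w00; w01] and [mR_A; mR_B] = S·[w10; w11]:
  w00 = -1/2, w01 = -1/2, w10 = -1/2, w11 = 0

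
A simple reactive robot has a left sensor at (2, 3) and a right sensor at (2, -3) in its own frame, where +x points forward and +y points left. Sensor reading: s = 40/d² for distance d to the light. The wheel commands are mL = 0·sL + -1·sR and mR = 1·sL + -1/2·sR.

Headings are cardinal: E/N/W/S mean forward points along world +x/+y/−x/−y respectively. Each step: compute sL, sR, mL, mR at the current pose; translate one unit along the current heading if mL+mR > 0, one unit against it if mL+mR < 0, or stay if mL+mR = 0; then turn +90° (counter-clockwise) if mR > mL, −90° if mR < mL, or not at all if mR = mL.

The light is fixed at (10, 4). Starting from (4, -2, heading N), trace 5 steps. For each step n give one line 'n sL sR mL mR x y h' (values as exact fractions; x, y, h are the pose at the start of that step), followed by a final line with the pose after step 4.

n=0: pose=(4,-2,N); sL=40/97, sR=8/5; mL=-8/5, mR=-188/485; mL+mR=-964/485 → advance -1; mR−mL=588/485 → turn +1·90°
n=1: pose=(4,-3,W); sL=10/41, sR=1/2; mL=-1/2, mR=-1/164; mL+mR=-83/164 → advance -1; mR−mL=81/164 → turn +1·90°
n=2: pose=(5,-3,S); sL=8/17, sR=8/29; mL=-8/29, mR=164/493; mL+mR=28/493 → advance +1; mR−mL=300/493 → turn +1·90°
n=3: pose=(5,-4,E); sL=20/17, sR=4/13; mL=-4/13, mR=226/221; mL+mR=158/221 → advance +1; mR−mL=294/221 → turn +1·90°
n=4: pose=(6,-4,N); sL=8/17, sR=40/37; mL=-40/37, mR=-44/629; mL+mR=-724/629 → advance -1; mR−mL=636/629 → turn +1·90°

0 40/97 8/5 -8/5 -188/485 4 -2 N
1 10/41 1/2 -1/2 -1/164 4 -3 W
2 8/17 8/29 -8/29 164/493 5 -3 S
3 20/17 4/13 -4/13 226/221 5 -4 E
4 8/17 40/37 -40/37 -44/629 6 -4 N
final 6 -5 W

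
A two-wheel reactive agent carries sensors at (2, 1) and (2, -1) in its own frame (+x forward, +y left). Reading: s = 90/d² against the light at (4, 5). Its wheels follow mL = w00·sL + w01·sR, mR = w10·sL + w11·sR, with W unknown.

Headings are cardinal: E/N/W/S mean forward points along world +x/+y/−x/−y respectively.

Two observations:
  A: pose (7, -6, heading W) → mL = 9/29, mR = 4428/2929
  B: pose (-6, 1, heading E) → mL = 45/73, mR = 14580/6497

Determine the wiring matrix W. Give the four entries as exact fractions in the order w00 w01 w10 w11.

1/2 0 1 1

obs A: pose=(7,-6,W) → sL=18/29, sR=90/101, mL=9/29, mR=4428/2929
obs B: pose=(-6,1,E) → sL=90/73, sR=90/89, mL=45/73, mR=14580/6497
sensor matrix S = [[18/29, 90/101], [90/73, 90/89]]; det S = -8961840/19029713
solve [mL_A; mL_B] = S·[w00; w01] and [mR_A; mR_B] = S·[w10; w11]:
  w00 = 1/2, w01 = 0, w10 = 1, w11 = 1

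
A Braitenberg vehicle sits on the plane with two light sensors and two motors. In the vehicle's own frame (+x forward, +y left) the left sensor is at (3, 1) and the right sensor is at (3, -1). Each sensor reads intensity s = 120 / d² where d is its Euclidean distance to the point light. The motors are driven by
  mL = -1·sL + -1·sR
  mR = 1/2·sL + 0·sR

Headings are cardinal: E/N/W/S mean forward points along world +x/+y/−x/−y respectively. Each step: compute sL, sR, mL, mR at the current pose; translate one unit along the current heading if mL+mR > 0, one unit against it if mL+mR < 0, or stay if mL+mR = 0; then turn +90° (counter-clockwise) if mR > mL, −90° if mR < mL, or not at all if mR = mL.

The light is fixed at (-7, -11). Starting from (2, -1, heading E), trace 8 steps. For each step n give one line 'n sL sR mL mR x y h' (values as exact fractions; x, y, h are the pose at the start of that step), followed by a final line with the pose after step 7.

n=0: pose=(2,-1,E); sL=24/53, sR=8/15; mL=-784/795, mR=12/53; mL+mR=-604/795 → advance -1; mR−mL=964/795 → turn +1·90°
n=1: pose=(1,-1,N); sL=60/109, sR=12/25; mL=-2808/2725, mR=30/109; mL+mR=-2058/2725 → advance -1; mR−mL=3558/2725 → turn +1·90°
n=2: pose=(1,-2,W); sL=120/89, sR=24/25; mL=-5136/2225, mR=60/89; mL+mR=-3636/2225 → advance -1; mR−mL=6636/2225 → turn +1·90°
n=3: pose=(2,-2,S); sL=15/17, sR=6/5; mL=-177/85, mR=15/34; mL+mR=-279/170 → advance -1; mR−mL=429/170 → turn +1·90°
n=4: pose=(2,-1,E); sL=24/53, sR=8/15; mL=-784/795, mR=12/53; mL+mR=-604/795 → advance -1; mR−mL=964/795 → turn +1·90°
n=5: pose=(1,-1,N); sL=60/109, sR=12/25; mL=-2808/2725, mR=30/109; mL+mR=-2058/2725 → advance -1; mR−mL=3558/2725 → turn +1·90°
n=6: pose=(1,-2,W); sL=120/89, sR=24/25; mL=-5136/2225, mR=60/89; mL+mR=-3636/2225 → advance -1; mR−mL=6636/2225 → turn +1·90°
n=7: pose=(2,-2,S); sL=15/17, sR=6/5; mL=-177/85, mR=15/34; mL+mR=-279/170 → advance -1; mR−mL=429/170 → turn +1·90°

0 24/53 8/15 -784/795 12/53 2 -1 E
1 60/109 12/25 -2808/2725 30/109 1 -1 N
2 120/89 24/25 -5136/2225 60/89 1 -2 W
3 15/17 6/5 -177/85 15/34 2 -2 S
4 24/53 8/15 -784/795 12/53 2 -1 E
5 60/109 12/25 -2808/2725 30/109 1 -1 N
6 120/89 24/25 -5136/2225 60/89 1 -2 W
7 15/17 6/5 -177/85 15/34 2 -2 S
final 2 -1 E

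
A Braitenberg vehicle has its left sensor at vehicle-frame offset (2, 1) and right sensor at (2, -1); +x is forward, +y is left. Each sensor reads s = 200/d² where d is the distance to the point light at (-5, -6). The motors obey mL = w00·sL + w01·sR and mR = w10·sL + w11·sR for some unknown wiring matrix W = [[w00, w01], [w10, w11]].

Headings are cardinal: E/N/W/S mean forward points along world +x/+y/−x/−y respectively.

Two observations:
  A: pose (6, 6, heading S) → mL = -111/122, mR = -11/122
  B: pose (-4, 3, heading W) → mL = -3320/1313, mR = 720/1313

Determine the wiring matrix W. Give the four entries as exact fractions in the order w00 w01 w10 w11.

obs A: pose=(6,6,S) → sL=50/61, sR=1, mL=-111/122, mR=-11/122
obs B: pose=(-4,3,W) → sL=40/13, sR=200/101, mL=-3320/1313, mR=720/1313
sensor matrix S = [[50/61, 1], [40/13, 200/101]]; det S = -116440/80093
solve [mL_A; mL_B] = S·[w00; w01] and [mR_A; mR_B] = S·[w10; w11]:
  w00 = -1/2, w01 = -1/2, w10 = 1/2, w11 = -1/2

-1/2 -1/2 1/2 -1/2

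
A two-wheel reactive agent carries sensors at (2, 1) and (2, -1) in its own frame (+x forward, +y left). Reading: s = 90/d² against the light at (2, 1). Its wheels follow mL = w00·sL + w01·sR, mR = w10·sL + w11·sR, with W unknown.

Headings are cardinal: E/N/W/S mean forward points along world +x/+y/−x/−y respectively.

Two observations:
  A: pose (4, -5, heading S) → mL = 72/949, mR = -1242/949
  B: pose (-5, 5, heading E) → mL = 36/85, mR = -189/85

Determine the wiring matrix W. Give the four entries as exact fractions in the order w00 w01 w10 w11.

obs A: pose=(4,-5,S) → sL=90/73, sR=18/13, mL=72/949, mR=-1242/949
obs B: pose=(-5,5,E) → sL=9/5, sR=45/17, mL=36/85, mR=-189/85
sensor matrix S = [[90/73, 18/13], [9/5, 45/17]]; det S = 62208/80665
solve [mL_A; mL_B] = S·[w00; w01] and [mR_A; mR_B] = S·[w10; w11]:
  w00 = -1/2, w01 = 1/2, w10 = -1/2, w11 = -1/2

-1/2 1/2 -1/2 -1/2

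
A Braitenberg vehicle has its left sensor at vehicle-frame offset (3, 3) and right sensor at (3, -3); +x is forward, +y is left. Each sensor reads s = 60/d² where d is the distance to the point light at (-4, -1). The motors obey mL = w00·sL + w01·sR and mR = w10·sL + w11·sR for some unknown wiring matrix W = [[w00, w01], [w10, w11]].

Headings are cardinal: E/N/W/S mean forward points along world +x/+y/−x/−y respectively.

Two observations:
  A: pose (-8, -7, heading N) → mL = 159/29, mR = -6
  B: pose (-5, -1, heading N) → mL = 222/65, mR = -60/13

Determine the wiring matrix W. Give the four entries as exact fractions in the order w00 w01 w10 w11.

-1/2 1 0 -1

obs A: pose=(-8,-7,N) → sL=30/29, sR=6, mL=159/29, mR=-6
obs B: pose=(-5,-1,N) → sL=12/5, sR=60/13, mL=222/65, mR=-60/13
sensor matrix S = [[30/29, 6], [12/5, 60/13]]; det S = -18144/1885
solve [mL_A; mL_B] = S·[w00; w01] and [mR_A; mR_B] = S·[w10; w11]:
  w00 = -1/2, w01 = 1, w10 = 0, w11 = -1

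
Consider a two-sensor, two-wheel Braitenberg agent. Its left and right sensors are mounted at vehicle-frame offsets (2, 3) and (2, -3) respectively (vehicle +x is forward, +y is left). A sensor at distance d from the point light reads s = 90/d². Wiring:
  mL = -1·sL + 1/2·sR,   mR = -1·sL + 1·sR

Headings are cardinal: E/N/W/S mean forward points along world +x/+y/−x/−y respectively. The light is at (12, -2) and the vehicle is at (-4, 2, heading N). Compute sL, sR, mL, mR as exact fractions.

90/397 18/41 -117/16277 3456/16277

left sensor world pos  = (-7, 4); dL² = 397
right sensor world pos = (-1, 4); dR² = 205
sL = 90/397 = 90/397
sR = 90/205 = 18/41
mL = -1·sL + 1/2·sR = -117/16277
mR = -1·sL + 1·sR = 3456/16277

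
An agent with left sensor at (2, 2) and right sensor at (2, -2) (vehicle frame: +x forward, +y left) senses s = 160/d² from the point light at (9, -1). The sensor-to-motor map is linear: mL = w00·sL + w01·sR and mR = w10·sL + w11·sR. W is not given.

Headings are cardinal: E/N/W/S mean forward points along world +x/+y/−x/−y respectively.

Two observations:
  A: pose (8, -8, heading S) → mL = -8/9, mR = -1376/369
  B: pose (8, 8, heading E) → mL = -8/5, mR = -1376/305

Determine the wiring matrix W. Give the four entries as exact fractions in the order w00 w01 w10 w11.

0 -1/2 -1 -1

obs A: pose=(8,-8,S) → sL=80/41, sR=16/9, mL=-8/9, mR=-1376/369
obs B: pose=(8,8,E) → sL=80/61, sR=16/5, mL=-8/5, mR=-1376/305
sensor matrix S = [[80/41, 16/9], [80/61, 16/5]]; det S = 88064/22509
solve [mL_A; mL_B] = S·[w00; w01] and [mR_A; mR_B] = S·[w10; w11]:
  w00 = 0, w01 = -1/2, w10 = -1, w11 = -1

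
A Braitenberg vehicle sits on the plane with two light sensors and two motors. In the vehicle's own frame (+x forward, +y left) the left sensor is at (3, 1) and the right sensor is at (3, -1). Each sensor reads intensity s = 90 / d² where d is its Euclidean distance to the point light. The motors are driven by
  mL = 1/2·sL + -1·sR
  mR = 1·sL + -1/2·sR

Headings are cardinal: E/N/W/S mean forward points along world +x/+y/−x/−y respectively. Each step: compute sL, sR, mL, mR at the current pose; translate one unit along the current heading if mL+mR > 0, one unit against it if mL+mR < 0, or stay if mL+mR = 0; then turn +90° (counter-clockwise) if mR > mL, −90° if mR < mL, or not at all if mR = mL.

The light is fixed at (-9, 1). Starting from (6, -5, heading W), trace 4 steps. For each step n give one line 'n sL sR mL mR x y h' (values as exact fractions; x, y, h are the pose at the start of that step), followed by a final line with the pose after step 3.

n=0: pose=(6,-5,W); sL=90/193, sR=90/169; mL=-9765/32617, mR=6525/32617; mL+mR=-3240/32617 → advance -1; mR−mL=16290/32617 → turn +1·90°
n=1: pose=(7,-5,S); sL=9/37, sR=5/17; mL=-217/1258, mR=121/1258; mL+mR=-48/629 → advance -1; mR−mL=169/629 → turn +1·90°
n=2: pose=(7,-4,E); sL=90/377, sR=90/397; mL=-16065/149669, mR=18765/149669; mL+mR=2700/149669 → advance +1; mR−mL=34830/149669 → turn +1·90°
n=3: pose=(8,-4,N); sL=9/26, sR=45/164; mL=-54/533, mR=891/4264; mL+mR=459/4264 → advance +1; mR−mL=1323/4264 → turn +1·90°

0 90/193 90/169 -9765/32617 6525/32617 6 -5 W
1 9/37 5/17 -217/1258 121/1258 7 -5 S
2 90/377 90/397 -16065/149669 18765/149669 7 -4 E
3 9/26 45/164 -54/533 891/4264 8 -4 N
final 8 -3 W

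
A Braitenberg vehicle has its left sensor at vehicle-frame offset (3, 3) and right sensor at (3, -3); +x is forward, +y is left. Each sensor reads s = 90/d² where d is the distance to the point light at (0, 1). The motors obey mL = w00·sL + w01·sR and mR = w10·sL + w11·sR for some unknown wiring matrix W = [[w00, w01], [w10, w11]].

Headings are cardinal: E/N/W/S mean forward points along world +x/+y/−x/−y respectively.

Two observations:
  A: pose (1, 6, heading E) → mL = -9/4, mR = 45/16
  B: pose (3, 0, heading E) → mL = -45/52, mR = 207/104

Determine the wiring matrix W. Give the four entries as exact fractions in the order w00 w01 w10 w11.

0 -1/2 1/2 1/2

obs A: pose=(1,6,E) → sL=9/8, sR=9/2, mL=-9/4, mR=45/16
obs B: pose=(3,0,E) → sL=9/4, sR=45/26, mL=-45/52, mR=207/104
sensor matrix S = [[9/8, 9/2], [9/4, 45/26]]; det S = -1701/208
solve [mL_A; mL_B] = S·[w00; w01] and [mR_A; mR_B] = S·[w10; w11]:
  w00 = 0, w01 = -1/2, w10 = 1/2, w11 = 1/2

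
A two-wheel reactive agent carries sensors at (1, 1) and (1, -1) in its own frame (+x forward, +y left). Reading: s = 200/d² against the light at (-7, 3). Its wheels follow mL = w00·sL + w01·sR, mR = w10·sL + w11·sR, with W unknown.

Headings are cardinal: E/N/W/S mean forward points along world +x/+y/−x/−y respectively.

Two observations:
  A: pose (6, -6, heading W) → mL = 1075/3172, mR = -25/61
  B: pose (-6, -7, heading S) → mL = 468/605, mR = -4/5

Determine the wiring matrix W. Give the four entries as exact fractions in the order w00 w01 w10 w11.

obs A: pose=(6,-6,W) → sL=50/61, sR=25/26, mL=1075/3172, mR=-25/61
obs B: pose=(-6,-7,S) → sL=8/5, sR=200/121, mL=468/605, mR=-4/5
sensor matrix S = [[50/61, 25/26], [8/5, 200/121]]; det S = -17620/95953
solve [mL_A; mL_B] = S·[w00; w01] and [mR_A; mR_B] = S·[w10; w11]:
  w00 = 1, w01 = -1/2, w10 = -1/2, w11 = 0

1 -1/2 -1/2 0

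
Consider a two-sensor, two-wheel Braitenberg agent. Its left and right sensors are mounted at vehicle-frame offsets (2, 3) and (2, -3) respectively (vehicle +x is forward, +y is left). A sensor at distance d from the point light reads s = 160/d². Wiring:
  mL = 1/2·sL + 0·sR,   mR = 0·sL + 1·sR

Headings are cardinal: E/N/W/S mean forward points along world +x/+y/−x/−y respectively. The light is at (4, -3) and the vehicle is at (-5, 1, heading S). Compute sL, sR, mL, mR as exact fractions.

4 40/37 2 40/37

left sensor world pos  = (-2, -1); dL² = 40
right sensor world pos = (-8, -1); dR² = 148
sL = 160/40 = 4
sR = 160/148 = 40/37
mL = 1/2·sL + 0·sR = 2
mR = 0·sL + 1·sR = 40/37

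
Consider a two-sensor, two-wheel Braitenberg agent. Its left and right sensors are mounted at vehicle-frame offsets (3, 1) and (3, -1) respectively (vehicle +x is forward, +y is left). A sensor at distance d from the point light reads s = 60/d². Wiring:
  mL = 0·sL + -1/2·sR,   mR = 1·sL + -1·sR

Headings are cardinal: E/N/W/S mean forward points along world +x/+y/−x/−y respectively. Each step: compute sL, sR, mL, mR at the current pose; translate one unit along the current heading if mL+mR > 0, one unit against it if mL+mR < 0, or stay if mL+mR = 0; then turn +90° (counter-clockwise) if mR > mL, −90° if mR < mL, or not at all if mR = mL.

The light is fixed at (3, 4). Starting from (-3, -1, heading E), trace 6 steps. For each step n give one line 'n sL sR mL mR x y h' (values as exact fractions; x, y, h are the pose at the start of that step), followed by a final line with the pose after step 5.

0 12/5 4/3 -2/3 16/15 -3 -1 E
1 3/2 3 -3/2 -3/2 -2 -1 N
2 4/3 12/5 -6/5 -16/15 -2 -2 N
3 15/32 3/5 -3/10 -21/160 -2 -3 W
4 60/109 12/25 -6/25 192/2725 -1 -3 S
5 30/13 6/5 -3/5 72/65 -1 -2 E
final 0 -2 N

n=0: pose=(-3,-1,E); sL=12/5, sR=4/3; mL=-2/3, mR=16/15; mL+mR=2/5 → advance +1; mR−mL=26/15 → turn +1·90°
n=1: pose=(-2,-1,N); sL=3/2, sR=3; mL=-3/2, mR=-3/2; mL+mR=-3 → advance -1; mR−mL=0 → turn +0·90°
n=2: pose=(-2,-2,N); sL=4/3, sR=12/5; mL=-6/5, mR=-16/15; mL+mR=-34/15 → advance -1; mR−mL=2/15 → turn +1·90°
n=3: pose=(-2,-3,W); sL=15/32, sR=3/5; mL=-3/10, mR=-21/160; mL+mR=-69/160 → advance -1; mR−mL=27/160 → turn +1·90°
n=4: pose=(-1,-3,S); sL=60/109, sR=12/25; mL=-6/25, mR=192/2725; mL+mR=-462/2725 → advance -1; mR−mL=846/2725 → turn +1·90°
n=5: pose=(-1,-2,E); sL=30/13, sR=6/5; mL=-3/5, mR=72/65; mL+mR=33/65 → advance +1; mR−mL=111/65 → turn +1·90°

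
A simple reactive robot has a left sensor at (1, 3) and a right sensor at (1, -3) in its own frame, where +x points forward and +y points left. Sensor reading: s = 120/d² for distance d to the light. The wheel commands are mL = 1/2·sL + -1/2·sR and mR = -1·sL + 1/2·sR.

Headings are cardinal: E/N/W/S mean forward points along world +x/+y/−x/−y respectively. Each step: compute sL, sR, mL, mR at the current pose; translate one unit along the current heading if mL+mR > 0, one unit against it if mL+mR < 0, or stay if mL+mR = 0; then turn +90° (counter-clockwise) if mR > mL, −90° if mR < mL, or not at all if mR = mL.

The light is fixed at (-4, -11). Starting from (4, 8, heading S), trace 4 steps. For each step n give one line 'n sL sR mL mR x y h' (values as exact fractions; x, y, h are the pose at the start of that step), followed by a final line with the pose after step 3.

0 24/89 120/349 -1152/31061 -3036/31061 4 8 S
1 60/169 60/289 3600/48841 -12270/48841 4 9 W
2 40/159 8/39 16/689 -308/2067 5 9 N
3 15/73 30/89 -855/12994 -240/6497 5 8 E
final 4 8 N

n=0: pose=(4,8,S); sL=24/89, sR=120/349; mL=-1152/31061, mR=-3036/31061; mL+mR=-12/89 → advance -1; mR−mL=-1884/31061 → turn -1·90°
n=1: pose=(4,9,W); sL=60/169, sR=60/289; mL=3600/48841, mR=-12270/48841; mL+mR=-30/169 → advance -1; mR−mL=-15870/48841 → turn -1·90°
n=2: pose=(5,9,N); sL=40/159, sR=8/39; mL=16/689, mR=-308/2067; mL+mR=-20/159 → advance -1; mR−mL=-356/2067 → turn -1·90°
n=3: pose=(5,8,E); sL=15/73, sR=30/89; mL=-855/12994, mR=-240/6497; mL+mR=-15/146 → advance -1; mR−mL=375/12994 → turn +1·90°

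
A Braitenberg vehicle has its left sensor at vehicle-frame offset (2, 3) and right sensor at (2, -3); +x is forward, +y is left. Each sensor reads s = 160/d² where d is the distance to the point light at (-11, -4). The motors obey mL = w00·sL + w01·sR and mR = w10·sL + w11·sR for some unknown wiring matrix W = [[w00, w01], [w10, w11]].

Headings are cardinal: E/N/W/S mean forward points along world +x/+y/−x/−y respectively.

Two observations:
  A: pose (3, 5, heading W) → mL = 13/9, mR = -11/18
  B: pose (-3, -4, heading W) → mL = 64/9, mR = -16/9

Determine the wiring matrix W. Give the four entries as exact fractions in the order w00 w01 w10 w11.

1 1 -1 1/2

obs A: pose=(3,5,W) → sL=8/9, sR=5/9, mL=13/9, mR=-11/18
obs B: pose=(-3,-4,W) → sL=32/9, sR=32/9, mL=64/9, mR=-16/9
sensor matrix S = [[8/9, 5/9], [32/9, 32/9]]; det S = 32/27
solve [mL_A; mL_B] = S·[w00; w01] and [mR_A; mR_B] = S·[w10; w11]:
  w00 = 1, w01 = 1, w10 = -1, w11 = 1/2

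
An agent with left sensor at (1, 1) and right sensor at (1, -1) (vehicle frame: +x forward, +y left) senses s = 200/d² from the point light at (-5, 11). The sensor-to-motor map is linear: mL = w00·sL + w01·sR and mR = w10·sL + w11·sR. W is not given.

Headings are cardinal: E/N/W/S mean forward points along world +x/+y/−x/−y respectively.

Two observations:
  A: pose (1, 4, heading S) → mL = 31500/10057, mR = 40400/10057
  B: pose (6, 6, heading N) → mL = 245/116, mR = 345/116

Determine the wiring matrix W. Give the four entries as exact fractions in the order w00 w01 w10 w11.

1/2 1 1 1

obs A: pose=(1,4,S) → sL=200/113, sR=200/89, mL=31500/10057, mR=40400/10057
obs B: pose=(6,6,N) → sL=50/29, sR=5/4, mL=245/116, mR=345/116
sensor matrix S = [[200/113, 200/89], [50/29, 5/4]]; det S = -484750/291653
solve [mL_A; mL_B] = S·[w00; w01] and [mR_A; mR_B] = S·[w10; w11]:
  w00 = 1/2, w01 = 1, w10 = 1, w11 = 1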